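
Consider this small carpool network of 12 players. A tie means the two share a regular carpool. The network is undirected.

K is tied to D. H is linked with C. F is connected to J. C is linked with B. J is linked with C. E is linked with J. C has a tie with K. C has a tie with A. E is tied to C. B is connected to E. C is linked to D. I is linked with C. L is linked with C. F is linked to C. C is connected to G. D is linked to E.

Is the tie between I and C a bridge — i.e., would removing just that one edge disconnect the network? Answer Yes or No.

Without the I–C edge there is no alternate route between I and C, so the network disconnects. It is a bridge.

Yes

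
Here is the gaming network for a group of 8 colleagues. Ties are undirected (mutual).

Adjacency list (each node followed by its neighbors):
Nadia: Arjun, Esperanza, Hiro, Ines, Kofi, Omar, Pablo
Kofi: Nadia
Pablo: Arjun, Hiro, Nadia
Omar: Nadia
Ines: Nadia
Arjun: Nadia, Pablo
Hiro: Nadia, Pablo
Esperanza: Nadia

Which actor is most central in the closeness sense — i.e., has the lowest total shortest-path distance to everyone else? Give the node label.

Nadia

Farness (sum of distances to all others) for each node — Arjun:12, Esperanza:13, Hiro:12, Ines:13, Kofi:13, Nadia:7, Omar:13, Pablo:11.
The smallest farness is 7, for Nadia, so Nadia has the highest closeness.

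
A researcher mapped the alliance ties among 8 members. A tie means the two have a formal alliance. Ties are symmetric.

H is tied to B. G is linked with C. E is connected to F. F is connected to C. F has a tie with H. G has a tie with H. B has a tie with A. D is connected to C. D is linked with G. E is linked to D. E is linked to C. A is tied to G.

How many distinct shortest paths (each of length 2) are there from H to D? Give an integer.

1

The shortest distance is 2, and the only length-2 path is H–G–D. So there is exactly 1 shortest path.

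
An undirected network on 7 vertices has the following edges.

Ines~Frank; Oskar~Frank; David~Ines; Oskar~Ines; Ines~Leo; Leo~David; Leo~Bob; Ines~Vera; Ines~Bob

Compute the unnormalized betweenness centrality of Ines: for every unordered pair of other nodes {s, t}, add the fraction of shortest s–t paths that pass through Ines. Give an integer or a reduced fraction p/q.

Pairs whose geodesics pass through Ines — David–Bob: 1/2; David–Oskar: 1; David–Vera: 1; David–Frank: 1; Bob–Oskar: 1; Bob–Vera: 1; Bob–Frank: 1; Oskar–Vera: 1; Oskar–Leo: 1; Vera–Leo: 1; Vera–Frank: 1; Leo–Frank: 1.
All other pairs contribute 0.
Summing the contributions gives betweenness(Ines) = 23/2.

23/2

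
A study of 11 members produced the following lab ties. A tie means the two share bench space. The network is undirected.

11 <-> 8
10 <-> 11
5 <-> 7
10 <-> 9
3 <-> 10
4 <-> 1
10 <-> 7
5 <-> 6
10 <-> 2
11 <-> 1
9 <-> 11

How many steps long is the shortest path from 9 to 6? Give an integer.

One shortest route is 9 – 10 – 7 – 5 – 6, which uses 4 edges, and at distance 3 from 9 we only reach {4, 5}, which does not include 6. So d(9,6) = 4.

4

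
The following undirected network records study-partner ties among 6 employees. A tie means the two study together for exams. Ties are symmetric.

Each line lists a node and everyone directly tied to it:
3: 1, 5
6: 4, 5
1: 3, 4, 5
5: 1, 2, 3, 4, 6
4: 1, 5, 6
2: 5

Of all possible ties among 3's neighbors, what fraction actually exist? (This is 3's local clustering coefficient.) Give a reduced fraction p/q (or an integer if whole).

3's neighbors: 1 and 5 (k = 2).
Possible neighbor pairs: C(2,2) = 1. Edges among them: 1–5 → e = 1.
Clustering(3) = 1/1.

1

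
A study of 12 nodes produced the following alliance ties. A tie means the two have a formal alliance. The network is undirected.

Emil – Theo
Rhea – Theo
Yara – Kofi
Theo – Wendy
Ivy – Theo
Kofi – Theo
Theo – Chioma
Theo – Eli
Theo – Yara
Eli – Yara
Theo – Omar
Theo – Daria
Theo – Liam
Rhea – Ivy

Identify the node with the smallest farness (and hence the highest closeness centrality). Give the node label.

Farness (sum of distances to all others) for each node — Chioma:21, Daria:21, Eli:20, Emil:21, Ivy:20, Kofi:20, Liam:21, Omar:21, Rhea:20, Theo:11, Wendy:21, Yara:19.
The smallest farness is 11, for Theo, so Theo has the highest closeness.

Theo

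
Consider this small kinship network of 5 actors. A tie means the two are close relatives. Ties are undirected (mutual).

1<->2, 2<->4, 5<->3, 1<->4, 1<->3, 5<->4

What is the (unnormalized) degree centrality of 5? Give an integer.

2

5 is directly tied to 3 and 4. That is 2 neighbors, so the degree of 5 is 2.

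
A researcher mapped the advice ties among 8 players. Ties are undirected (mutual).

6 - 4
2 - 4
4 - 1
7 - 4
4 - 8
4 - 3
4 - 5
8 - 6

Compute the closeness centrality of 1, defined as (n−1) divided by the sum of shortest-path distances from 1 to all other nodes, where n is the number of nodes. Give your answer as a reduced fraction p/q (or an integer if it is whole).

7/13

Distances from 1: 2:2, 3:2, 4:1, 5:2, 6:2, 7:2, 8:2. Sum = 13.
n = 8, so closeness = 7/13.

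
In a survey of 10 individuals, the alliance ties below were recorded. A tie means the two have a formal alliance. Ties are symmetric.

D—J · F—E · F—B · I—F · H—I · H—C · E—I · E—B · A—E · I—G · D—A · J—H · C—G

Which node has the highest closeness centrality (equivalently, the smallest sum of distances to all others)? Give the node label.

Farness (sum of distances to all others) for each node — A:20, B:23, C:23, D:22, E:16, F:18, G:21, H:17, I:15, J:21.
The smallest farness is 15, for I, so I has the highest closeness.

I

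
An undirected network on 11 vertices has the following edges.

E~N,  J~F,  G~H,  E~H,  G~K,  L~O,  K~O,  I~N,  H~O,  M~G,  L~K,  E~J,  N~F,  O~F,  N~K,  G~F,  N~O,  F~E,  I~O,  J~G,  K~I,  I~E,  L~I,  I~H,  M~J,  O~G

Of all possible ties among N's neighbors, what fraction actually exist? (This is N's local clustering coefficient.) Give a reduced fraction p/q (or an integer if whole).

3/5

N's neighbors: E, F, I, K, and O (k = 5).
Possible neighbor pairs: C(5,2) = 10. Edges among them: E–F, E–I, F–O, I–K, I–O, K–O → e = 6.
Clustering(N) = 6/10 = 3/5.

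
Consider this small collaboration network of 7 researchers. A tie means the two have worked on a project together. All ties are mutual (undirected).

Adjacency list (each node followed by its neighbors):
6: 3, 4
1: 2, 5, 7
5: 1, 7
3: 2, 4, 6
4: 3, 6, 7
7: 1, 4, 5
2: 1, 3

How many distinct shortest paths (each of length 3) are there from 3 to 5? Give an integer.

2

The shortest distance is 3. The length-3 paths are: 3–2–1–5; 3–4–7–5.
That gives 2 distinct shortest paths.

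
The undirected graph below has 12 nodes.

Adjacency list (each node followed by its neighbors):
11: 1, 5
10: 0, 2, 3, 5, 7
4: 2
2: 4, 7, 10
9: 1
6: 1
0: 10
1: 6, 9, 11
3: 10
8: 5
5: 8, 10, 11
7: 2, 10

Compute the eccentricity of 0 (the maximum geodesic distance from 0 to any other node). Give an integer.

Distances from 0: 1:4, 2:2, 3:2, 4:3, 5:2, 6:5, 7:2, 8:3, 9:5, 10:1, 11:3.
The largest is 5 (to 9 and 6), so the eccentricity of 0 is 5.

5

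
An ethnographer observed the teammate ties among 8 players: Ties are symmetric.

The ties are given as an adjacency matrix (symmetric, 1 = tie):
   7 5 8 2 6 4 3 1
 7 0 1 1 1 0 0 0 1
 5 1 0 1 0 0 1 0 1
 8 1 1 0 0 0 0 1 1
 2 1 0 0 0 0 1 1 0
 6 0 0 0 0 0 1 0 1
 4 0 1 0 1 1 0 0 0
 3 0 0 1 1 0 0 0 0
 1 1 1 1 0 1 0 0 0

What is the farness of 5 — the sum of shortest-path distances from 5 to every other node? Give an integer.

Distances from 5: 1:1, 2:2, 3:2, 4:1, 6:2, 7:1, 8:1.
Sum = 1 + 2 + 2 + 1 + 2 + 1 + 1 = 10.

10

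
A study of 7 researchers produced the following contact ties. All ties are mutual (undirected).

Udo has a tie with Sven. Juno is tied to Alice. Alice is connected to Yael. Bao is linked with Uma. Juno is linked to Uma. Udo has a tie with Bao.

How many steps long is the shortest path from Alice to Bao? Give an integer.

One shortest route is Alice – Juno – Uma – Bao, which uses 3 edges, and at distance 2 from Alice we only reach {Uma}, which does not include Bao. So d(Alice,Bao) = 3.

3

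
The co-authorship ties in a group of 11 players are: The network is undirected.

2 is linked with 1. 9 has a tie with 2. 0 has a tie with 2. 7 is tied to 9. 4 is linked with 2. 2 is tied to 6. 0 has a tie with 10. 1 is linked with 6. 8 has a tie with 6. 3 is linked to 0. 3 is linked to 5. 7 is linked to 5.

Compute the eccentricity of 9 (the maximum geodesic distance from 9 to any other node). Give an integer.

3

Distances from 9: 0:2, 1:2, 2:1, 3:3, 4:2, 5:2, 6:2, 7:1, 8:3, 10:3.
The largest is 3 (to 3, 8, and 10), so the eccentricity of 9 is 3.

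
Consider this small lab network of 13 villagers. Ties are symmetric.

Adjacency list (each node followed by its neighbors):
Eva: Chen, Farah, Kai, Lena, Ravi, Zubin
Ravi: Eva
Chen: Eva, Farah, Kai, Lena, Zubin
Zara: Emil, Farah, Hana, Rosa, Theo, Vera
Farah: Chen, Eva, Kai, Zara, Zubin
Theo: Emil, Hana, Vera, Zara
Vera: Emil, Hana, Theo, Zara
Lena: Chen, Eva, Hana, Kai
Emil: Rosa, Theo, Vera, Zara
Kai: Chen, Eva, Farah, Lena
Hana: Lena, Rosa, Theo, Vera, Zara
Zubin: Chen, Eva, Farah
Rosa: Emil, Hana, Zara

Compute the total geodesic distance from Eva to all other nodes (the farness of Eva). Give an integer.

Distances from Eva: Chen:1, Emil:3, Farah:1, Hana:2, Kai:1, Lena:1, Ravi:1, Rosa:3, Theo:3, Vera:3, Zara:2, Zubin:1.
Sum = 1 + 3 + 1 + 2 + 1 + 1 + 1 + 3 + 3 + 3 + 2 + 1 = 22.

22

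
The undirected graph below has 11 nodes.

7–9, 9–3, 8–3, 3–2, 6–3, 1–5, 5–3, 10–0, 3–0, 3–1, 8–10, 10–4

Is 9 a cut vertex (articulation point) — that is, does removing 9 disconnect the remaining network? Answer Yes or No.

Removing 9 leaves {0, 1, 2, 3, 4, 5, 6, 8, and 10} with no path to {7}, so the network splits into 2 components. 9 is a cut vertex.

Yes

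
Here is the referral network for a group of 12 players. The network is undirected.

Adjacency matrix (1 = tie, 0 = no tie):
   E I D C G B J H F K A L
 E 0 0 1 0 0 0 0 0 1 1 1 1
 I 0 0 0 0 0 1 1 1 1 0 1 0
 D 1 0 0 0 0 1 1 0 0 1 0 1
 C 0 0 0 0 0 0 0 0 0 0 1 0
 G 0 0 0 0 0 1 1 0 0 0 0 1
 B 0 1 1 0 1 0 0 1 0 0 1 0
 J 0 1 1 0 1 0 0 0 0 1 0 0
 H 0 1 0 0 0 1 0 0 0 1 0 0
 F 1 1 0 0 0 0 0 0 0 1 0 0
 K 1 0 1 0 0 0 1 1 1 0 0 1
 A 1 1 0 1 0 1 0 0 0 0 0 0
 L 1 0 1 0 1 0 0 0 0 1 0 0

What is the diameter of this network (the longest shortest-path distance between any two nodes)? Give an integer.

3

Eccentricity of each node (its greatest distance to any other): A:2, B:2, C:3, D:3, E:2, F:3, G:3, H:3, I:3, J:3, K:3, L:3.
The maximum eccentricity is 3, realized for instance by the pair I–L via I – F – E – L. So the diameter is 3.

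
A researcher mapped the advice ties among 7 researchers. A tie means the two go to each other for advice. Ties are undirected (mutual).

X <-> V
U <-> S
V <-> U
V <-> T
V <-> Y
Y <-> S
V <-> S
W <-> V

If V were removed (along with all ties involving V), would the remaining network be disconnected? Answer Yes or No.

Yes

Removing V leaves {S, U, and Y} with no path to {W}, so the network splits into 4 components. V is a cut vertex.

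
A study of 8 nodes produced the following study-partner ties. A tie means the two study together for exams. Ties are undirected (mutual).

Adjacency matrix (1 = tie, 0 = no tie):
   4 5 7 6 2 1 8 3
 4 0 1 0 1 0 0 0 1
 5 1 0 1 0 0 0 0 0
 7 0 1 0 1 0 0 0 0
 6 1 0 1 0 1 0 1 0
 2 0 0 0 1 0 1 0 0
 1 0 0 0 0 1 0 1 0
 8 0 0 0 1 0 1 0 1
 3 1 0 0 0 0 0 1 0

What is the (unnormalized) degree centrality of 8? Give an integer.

3

8 is directly tied to 1, 3, and 6. That is 3 neighbors, so the degree of 8 is 3.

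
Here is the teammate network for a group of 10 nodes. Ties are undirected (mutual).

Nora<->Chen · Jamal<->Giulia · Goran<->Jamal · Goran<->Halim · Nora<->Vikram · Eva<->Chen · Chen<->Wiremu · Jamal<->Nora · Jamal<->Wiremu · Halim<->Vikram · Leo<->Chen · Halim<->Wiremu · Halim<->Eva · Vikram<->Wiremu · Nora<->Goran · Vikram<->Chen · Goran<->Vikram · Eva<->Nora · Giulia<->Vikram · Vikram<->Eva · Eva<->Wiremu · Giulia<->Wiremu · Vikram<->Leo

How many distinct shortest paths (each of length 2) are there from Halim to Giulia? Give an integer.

The shortest distance is 2. The length-2 paths are: Halim–Vikram–Giulia; Halim–Wiremu–Giulia.
That gives 2 distinct shortest paths.

2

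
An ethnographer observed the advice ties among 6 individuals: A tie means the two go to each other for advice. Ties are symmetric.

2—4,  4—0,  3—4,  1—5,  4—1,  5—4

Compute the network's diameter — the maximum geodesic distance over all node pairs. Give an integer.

2

Eccentricity of each node (its greatest distance to any other): 0:2, 1:2, 2:2, 3:2, 4:1, 5:2.
The maximum eccentricity is 2, realized for instance by the pair 1–3 via 1 – 4 – 3. So the diameter is 2.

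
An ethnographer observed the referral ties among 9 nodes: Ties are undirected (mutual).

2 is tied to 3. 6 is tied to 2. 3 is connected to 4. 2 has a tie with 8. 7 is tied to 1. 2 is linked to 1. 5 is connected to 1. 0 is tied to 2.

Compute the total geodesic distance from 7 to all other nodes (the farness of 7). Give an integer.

Distances from 7: 0:3, 1:1, 2:2, 3:3, 4:4, 5:2, 6:3, 8:3.
Sum = 3 + 1 + 2 + 3 + 4 + 2 + 3 + 3 = 21.

21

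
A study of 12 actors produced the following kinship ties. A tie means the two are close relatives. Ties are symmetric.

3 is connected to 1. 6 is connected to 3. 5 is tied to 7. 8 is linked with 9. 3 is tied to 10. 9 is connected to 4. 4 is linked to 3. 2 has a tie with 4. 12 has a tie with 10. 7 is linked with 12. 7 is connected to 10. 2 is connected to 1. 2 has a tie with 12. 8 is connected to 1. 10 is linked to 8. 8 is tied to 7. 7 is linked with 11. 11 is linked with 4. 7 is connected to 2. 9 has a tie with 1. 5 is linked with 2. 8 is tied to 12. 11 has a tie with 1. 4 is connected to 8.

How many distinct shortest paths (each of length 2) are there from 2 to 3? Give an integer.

The shortest distance is 2. The length-2 paths are: 2–4–3; 2–1–3.
That gives 2 distinct shortest paths.

2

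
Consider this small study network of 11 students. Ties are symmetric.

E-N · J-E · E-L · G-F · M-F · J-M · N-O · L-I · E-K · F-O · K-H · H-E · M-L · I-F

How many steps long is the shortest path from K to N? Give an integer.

One shortest route is K – E – N, which uses 2 edges, and K and N are not directly tied, so nothing shorter exists. So d(K,N) = 2.

2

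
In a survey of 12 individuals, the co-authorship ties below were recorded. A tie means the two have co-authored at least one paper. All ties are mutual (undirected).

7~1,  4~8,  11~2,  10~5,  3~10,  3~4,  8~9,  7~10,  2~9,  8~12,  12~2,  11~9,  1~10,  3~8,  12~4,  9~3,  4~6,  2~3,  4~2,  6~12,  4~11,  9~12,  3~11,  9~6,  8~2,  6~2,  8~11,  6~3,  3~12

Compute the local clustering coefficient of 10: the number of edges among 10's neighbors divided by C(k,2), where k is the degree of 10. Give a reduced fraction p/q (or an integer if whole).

10's neighbors: 1, 3, 5, and 7 (k = 4).
Possible neighbor pairs: C(4,2) = 6. Edges among them: 1–7 → e = 1.
Clustering(10) = 1/6.

1/6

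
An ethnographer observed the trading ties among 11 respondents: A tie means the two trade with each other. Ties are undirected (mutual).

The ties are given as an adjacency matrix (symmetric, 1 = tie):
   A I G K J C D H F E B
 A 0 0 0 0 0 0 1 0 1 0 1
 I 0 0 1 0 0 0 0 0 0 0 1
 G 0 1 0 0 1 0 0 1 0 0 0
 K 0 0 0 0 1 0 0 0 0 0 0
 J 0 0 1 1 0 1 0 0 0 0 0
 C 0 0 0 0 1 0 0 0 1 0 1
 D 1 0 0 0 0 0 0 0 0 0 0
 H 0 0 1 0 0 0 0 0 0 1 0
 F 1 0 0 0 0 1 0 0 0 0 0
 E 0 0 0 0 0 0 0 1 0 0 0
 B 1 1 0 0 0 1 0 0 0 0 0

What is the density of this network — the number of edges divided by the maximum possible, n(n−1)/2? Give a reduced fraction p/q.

12/55

There are 12 edges and 11 nodes, so the maximum possible is C(11,2) = 55.
Density = 12/55.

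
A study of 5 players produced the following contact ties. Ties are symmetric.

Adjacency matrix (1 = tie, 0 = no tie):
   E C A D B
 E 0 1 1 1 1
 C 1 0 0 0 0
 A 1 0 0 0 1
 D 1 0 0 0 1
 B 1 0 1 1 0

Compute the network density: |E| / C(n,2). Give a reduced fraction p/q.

3/5

There are 6 edges and 5 nodes, so the maximum possible is C(5,2) = 10.
Density = 6/10 = 3/5.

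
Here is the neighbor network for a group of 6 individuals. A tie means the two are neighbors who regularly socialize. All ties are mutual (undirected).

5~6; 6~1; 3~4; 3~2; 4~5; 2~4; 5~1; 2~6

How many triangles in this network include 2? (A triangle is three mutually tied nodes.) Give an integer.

2's neighbors: 3, 4, and 6.
Neighbor pairs that are themselves tied: 2–3–4. Each forms one triangle with 2, for 1 in total.

1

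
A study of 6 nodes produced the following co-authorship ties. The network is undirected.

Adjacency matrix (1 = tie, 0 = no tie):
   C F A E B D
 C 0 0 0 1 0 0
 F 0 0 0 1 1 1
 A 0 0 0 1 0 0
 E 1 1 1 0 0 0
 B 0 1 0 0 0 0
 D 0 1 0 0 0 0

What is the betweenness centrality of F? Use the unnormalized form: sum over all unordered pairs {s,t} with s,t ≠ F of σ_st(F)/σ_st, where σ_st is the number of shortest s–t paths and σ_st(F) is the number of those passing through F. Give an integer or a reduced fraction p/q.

7

Pairs whose geodesics pass through F — C–B: 1; C–D: 1; A–B: 1; A–D: 1; E–B: 1; E–D: 1; B–D: 1.
All other pairs contribute 0.
Summing the contributions gives betweenness(F) = 7.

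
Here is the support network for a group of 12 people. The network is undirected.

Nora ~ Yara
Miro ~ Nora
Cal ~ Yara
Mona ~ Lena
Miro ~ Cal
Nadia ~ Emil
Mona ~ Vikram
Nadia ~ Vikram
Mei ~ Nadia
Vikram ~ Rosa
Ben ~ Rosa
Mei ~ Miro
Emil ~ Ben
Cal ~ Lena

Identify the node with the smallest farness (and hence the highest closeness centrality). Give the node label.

Farness (sum of distances to all others) for each node — Ben:36, Cal:28, Emil:31, Lena:28, Mei:25, Miro:26, Mona:27, Nadia:24, Nora:34, Rosa:32, Vikram:25, Yara:36.
The smallest farness is 24, for Nadia, so Nadia has the highest closeness.

Nadia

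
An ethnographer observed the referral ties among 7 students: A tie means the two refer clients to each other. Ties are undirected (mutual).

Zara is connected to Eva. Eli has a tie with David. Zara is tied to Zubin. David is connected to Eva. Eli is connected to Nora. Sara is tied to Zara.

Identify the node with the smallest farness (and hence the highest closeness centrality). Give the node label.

Farness (sum of distances to all others) for each node — David:12, Eli:15, Eva:11, Nora:20, Sara:17, Zara:12, Zubin:17.
The smallest farness is 11, for Eva, so Eva has the highest closeness.

Eva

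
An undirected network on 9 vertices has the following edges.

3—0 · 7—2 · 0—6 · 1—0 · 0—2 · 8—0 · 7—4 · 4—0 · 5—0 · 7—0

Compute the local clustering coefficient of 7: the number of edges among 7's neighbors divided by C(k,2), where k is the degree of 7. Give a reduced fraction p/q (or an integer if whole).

7's neighbors: 0, 2, and 4 (k = 3).
Possible neighbor pairs: C(3,2) = 3. Edges among them: 0–2, 0–4 → e = 2.
Clustering(7) = 2/3.

2/3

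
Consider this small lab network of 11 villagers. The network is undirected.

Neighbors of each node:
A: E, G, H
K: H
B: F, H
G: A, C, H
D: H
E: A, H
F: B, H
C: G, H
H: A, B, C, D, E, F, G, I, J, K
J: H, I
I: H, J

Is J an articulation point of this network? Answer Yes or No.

No

Even without J, every remaining node can still reach every other (the residual graph is connected), so J is not a cut vertex.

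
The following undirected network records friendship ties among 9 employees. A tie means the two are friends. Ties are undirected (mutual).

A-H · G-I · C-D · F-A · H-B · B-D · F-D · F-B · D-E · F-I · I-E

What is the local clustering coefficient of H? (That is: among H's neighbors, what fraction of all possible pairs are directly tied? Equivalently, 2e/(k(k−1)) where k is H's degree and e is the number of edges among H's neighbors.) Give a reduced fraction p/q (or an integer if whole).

H's neighbors: A and B (k = 2).
Possible neighbor pairs: C(2,2) = 1. Edges among them: none → e = 0.
Clustering(H) = 0/1.

0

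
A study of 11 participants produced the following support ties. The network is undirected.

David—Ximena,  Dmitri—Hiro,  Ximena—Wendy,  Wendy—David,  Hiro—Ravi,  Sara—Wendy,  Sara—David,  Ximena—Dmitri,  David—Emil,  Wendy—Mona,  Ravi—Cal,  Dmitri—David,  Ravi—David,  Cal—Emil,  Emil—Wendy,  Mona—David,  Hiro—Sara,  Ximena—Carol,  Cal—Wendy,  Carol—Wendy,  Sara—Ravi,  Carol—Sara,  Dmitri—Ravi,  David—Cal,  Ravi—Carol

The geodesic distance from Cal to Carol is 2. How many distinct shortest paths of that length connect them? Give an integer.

2

The shortest distance is 2. The length-2 paths are: Cal–Wendy–Carol; Cal–Ravi–Carol.
That gives 2 distinct shortest paths.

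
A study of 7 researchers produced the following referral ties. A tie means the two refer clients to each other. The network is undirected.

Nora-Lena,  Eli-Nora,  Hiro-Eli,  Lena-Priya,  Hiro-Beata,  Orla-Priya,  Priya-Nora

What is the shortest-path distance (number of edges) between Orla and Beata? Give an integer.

One shortest route is Orla – Priya – Nora – Eli – Hiro – Beata, which uses 5 edges, and at distance 4 from Orla we only reach {Hiro}, which does not include Beata. So d(Orla,Beata) = 5.

5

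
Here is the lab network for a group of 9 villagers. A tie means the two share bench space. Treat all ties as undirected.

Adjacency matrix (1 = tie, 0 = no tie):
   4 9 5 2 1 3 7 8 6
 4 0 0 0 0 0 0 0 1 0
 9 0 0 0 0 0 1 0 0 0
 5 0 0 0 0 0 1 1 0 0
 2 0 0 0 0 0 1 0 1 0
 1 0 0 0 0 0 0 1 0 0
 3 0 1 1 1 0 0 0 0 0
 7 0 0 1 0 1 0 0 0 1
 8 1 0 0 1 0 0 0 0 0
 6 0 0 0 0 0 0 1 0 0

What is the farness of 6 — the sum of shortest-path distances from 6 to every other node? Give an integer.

27

Distances from 6: 1:2, 2:4, 3:3, 4:6, 5:2, 7:1, 8:5, 9:4.
Sum = 2 + 4 + 3 + 6 + 2 + 1 + 5 + 4 = 27.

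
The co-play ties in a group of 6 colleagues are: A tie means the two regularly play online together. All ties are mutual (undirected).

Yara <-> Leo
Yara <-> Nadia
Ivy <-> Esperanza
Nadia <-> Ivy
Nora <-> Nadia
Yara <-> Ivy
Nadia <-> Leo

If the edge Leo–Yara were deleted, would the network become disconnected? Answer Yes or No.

Even without that edge, Leo still reaches Yara via Leo – Nadia – Yara, so the network stays connected. Not a bridge.

No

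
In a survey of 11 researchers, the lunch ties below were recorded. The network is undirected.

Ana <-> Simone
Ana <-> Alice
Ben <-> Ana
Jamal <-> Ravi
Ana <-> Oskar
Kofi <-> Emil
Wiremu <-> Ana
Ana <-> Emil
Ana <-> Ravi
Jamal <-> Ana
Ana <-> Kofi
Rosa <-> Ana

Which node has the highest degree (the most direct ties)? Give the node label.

Degrees — Alice:1, Ana:10, Ben:1, Emil:2, Jamal:2, Kofi:2, Oskar:1, Ravi:2, Rosa:1, Simone:1, Wiremu:1.
The maximum is 10, attained only by Ana.

Ana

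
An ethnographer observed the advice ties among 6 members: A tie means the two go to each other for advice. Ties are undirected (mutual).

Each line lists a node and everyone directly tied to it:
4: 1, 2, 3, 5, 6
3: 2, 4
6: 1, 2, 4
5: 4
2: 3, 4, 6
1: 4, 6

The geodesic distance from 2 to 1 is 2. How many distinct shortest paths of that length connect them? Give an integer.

2

The shortest distance is 2. The length-2 paths are: 2–4–1; 2–6–1.
That gives 2 distinct shortest paths.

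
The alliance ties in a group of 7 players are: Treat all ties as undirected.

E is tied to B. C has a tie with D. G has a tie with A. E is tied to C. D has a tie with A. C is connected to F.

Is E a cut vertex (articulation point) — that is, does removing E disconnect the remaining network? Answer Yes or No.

Removing E leaves {A, C, D, F, and G} with no path to {B}, so the network splits into 2 components. E is a cut vertex.

Yes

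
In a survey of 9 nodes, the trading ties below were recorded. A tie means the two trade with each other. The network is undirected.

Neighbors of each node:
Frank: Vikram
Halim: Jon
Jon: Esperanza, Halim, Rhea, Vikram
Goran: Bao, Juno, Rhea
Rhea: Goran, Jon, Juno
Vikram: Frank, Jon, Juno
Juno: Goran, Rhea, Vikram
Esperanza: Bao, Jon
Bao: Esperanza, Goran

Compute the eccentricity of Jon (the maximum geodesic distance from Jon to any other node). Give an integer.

Distances from Jon: Bao:2, Esperanza:1, Frank:2, Goran:2, Halim:1, Juno:2, Rhea:1, Vikram:1.
The largest is 2 (to Goran, Juno, Frank, and Bao), so the eccentricity of Jon is 2.

2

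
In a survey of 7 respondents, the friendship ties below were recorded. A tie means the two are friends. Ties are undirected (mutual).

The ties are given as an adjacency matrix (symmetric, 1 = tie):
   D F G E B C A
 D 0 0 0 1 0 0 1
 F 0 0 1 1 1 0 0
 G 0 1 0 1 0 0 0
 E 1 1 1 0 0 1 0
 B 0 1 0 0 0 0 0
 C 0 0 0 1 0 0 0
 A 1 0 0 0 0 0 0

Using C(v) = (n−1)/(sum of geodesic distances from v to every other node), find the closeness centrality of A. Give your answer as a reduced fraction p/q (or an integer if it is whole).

3/8

Distances from A: B:4, C:3, D:1, E:2, F:3, G:3. Sum = 16.
n = 7, so closeness = 6/16 = 3/8.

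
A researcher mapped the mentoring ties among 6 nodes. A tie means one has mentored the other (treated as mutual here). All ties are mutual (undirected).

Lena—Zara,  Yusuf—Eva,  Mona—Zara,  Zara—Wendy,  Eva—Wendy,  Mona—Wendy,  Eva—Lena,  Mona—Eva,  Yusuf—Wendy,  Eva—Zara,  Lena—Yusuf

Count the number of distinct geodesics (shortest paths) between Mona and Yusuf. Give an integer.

The shortest distance is 2. The length-2 paths are: Mona–Eva–Yusuf; Mona–Wendy–Yusuf.
That gives 2 distinct shortest paths.

2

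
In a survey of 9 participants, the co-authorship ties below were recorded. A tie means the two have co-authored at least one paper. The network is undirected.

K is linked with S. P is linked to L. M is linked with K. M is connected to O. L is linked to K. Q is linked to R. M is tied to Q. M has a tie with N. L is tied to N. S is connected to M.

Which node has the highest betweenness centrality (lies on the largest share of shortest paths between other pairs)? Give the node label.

M

Unnormalized betweenness of each node: K:6, L:15/2, M:37/2, N:4, O:0, P:0, Q:7, R:0, S:0.
M has the largest value, 37/2, making it the main broker — the node through which the most shortest paths run.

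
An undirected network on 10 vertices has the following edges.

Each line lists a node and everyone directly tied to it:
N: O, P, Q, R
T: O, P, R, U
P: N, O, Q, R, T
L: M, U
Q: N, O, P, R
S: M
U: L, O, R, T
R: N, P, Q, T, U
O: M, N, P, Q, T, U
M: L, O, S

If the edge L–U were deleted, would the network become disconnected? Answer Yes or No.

Even without that edge, L still reaches U via L – M – O – U, so the network stays connected. Not a bridge.

No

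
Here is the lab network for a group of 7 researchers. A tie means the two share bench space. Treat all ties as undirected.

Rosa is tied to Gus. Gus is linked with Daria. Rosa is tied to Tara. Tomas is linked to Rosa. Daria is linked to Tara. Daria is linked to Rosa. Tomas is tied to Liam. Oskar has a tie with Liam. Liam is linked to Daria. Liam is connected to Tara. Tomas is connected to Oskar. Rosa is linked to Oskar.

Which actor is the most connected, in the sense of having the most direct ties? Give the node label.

Rosa

Degrees — Daria:4, Gus:2, Liam:4, Oskar:3, Rosa:5, Tara:3, Tomas:3.
The maximum is 5, attained only by Rosa.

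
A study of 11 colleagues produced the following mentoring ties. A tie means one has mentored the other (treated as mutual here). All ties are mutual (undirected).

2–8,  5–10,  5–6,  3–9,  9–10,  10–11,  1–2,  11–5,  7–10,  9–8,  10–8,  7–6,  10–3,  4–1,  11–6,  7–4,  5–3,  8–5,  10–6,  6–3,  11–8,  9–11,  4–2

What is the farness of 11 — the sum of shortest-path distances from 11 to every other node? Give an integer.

17

Distances from 11: 1:3, 2:2, 3:2, 4:3, 5:1, 6:1, 7:2, 8:1, 9:1, 10:1.
Sum = 3 + 2 + 2 + 3 + 1 + 1 + 2 + 1 + 1 + 1 = 17.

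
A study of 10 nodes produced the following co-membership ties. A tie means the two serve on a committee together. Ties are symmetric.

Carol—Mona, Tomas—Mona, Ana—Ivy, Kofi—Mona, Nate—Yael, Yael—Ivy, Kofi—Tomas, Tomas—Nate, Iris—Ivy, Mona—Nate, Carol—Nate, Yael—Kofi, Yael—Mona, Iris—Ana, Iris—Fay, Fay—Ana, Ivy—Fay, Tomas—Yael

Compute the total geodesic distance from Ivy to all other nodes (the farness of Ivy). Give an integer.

15

Distances from Ivy: Ana:1, Carol:3, Fay:1, Iris:1, Kofi:2, Mona:2, Nate:2, Tomas:2, Yael:1.
Sum = 1 + 3 + 1 + 1 + 2 + 2 + 2 + 2 + 1 = 15.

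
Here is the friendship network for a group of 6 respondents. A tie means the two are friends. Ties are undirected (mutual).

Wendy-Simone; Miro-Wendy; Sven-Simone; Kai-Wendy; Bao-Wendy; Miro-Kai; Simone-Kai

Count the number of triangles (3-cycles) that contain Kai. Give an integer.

2

Kai's neighbors: Miro, Simone, and Wendy.
Neighbor pairs that are themselves tied: Kai–Miro–Wendy; Kai–Simone–Wendy. Each forms one triangle with Kai, for 2 in total.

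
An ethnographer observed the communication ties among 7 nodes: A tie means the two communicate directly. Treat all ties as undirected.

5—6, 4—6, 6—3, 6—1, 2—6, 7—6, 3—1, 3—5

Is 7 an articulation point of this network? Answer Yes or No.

Even without 7, every remaining node can still reach every other (the residual graph is connected), so 7 is not a cut vertex.

No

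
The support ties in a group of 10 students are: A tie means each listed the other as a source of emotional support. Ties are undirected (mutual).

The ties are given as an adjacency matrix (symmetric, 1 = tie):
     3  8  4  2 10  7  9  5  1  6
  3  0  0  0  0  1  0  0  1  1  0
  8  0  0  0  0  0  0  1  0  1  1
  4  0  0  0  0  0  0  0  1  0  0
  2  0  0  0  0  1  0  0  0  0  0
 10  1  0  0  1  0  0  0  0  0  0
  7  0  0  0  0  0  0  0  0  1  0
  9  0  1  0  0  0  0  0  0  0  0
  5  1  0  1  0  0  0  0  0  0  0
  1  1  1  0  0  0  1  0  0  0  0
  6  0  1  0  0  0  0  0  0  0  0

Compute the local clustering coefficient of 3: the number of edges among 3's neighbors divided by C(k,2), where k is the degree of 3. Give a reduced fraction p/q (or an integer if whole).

3's neighbors: 1, 5, and 10 (k = 3).
Possible neighbor pairs: C(3,2) = 3. Edges among them: none → e = 0.
Clustering(3) = 0/3 = 0.

0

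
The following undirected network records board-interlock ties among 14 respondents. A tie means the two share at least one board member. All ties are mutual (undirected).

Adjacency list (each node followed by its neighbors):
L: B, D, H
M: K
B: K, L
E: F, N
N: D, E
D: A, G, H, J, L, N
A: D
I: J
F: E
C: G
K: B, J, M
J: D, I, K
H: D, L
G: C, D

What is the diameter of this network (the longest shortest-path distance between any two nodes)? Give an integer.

6

Eccentricity of each node (its greatest distance to any other): A:4, B:5, C:5, D:3, E:5, F:6, G:4, H:4, I:5, J:4, K:5, L:4, M:6, N:4.
The maximum eccentricity is 6, realized for instance by the pair F–M via F – E – N – D – J – K – M. So the diameter is 6.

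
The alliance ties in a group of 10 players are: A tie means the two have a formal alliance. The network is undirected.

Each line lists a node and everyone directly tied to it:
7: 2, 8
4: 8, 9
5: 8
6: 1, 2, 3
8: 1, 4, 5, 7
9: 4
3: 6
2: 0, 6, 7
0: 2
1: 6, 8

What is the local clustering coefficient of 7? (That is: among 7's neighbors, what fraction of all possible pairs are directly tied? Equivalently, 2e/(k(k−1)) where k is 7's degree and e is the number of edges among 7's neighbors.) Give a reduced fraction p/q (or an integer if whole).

0

7's neighbors: 2 and 8 (k = 2).
Possible neighbor pairs: C(2,2) = 1. Edges among them: none → e = 0.
Clustering(7) = 0/1.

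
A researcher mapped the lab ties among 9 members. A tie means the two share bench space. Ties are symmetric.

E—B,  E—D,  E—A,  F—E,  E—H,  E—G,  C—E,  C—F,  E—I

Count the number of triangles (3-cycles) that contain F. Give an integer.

F's neighbors: C and E.
Neighbor pairs that are themselves tied: F–C–E. Each forms one triangle with F, for 1 in total.

1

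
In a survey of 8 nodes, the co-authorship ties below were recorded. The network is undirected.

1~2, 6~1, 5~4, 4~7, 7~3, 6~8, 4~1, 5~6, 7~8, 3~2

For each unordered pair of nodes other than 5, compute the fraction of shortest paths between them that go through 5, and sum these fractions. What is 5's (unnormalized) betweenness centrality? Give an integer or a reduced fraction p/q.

1/2

Pairs whose geodesics pass through 5 — 6–4: 1/2.
All other pairs contribute 0.
Summing the contributions gives betweenness(5) = 1/2.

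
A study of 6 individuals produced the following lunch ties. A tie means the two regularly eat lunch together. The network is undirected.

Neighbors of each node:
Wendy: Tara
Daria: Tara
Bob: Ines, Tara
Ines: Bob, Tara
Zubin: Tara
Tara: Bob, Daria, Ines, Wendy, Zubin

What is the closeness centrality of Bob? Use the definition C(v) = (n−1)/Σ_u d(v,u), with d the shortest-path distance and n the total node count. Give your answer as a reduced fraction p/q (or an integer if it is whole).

Distances from Bob: Daria:2, Ines:1, Tara:1, Wendy:2, Zubin:2. Sum = 8.
n = 6, so closeness = 5/8.

5/8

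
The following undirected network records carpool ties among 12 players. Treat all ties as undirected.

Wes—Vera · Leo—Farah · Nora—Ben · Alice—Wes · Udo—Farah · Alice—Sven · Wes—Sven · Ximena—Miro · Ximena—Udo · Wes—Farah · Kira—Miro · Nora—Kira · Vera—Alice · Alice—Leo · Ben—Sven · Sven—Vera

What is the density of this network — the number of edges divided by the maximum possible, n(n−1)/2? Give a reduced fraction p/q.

There are 16 edges and 12 nodes, so the maximum possible is C(12,2) = 66.
Density = 16/66 = 8/33.

8/33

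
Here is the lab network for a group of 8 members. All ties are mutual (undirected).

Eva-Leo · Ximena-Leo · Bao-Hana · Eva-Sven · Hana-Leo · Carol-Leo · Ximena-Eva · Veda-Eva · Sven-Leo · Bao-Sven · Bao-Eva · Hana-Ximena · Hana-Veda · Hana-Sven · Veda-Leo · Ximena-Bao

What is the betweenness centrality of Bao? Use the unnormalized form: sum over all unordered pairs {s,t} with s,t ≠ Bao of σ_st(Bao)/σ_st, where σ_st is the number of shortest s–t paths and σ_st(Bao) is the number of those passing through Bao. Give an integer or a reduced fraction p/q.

Pairs whose geodesics pass through Bao — Hana–Eva: 1/5; Ximena–Sven: 1/4.
All other pairs contribute 0.
Summing the contributions gives betweenness(Bao) = 9/20.

9/20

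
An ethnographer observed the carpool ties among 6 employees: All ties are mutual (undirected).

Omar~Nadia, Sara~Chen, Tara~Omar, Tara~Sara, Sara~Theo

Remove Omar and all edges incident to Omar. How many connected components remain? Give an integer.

Without Omar, the remaining ties split the others into: {Nadia}; {Chen, Sara, Tara, Theo}.
That's 2 separate components.

2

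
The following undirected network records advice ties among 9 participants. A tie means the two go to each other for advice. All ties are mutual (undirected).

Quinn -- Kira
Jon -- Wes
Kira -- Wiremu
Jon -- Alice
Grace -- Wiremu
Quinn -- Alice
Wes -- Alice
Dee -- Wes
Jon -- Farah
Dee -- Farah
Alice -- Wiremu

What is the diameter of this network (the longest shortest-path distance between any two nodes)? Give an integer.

4

Eccentricity of each node (its greatest distance to any other): Alice:2, Dee:4, Farah:4, Grace:4, Jon:3, Kira:4, Quinn:3, Wes:3, Wiremu:3.
The maximum eccentricity is 4, realized for instance by the pair Grace–Dee via Grace – Wiremu – Alice – Wes – Dee. So the diameter is 4.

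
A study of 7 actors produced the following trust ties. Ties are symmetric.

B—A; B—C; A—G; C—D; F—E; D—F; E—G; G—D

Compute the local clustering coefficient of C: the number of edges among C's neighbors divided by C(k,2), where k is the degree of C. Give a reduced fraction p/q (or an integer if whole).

0

C's neighbors: B and D (k = 2).
Possible neighbor pairs: C(2,2) = 1. Edges among them: none → e = 0.
Clustering(C) = 0/1.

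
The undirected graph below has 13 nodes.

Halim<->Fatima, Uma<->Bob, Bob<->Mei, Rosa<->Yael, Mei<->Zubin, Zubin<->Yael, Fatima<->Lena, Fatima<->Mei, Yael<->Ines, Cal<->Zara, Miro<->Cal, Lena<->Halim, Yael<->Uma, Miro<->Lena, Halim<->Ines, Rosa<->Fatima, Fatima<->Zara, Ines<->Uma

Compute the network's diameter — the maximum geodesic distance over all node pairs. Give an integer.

Eccentricity of each node (its greatest distance to any other): Bob:4, Cal:5, Fatima:3, Halim:3, Ines:4, Lena:3, Mei:3, Miro:4, Rosa:3, Uma:5, Yael:4, Zara:4, Zubin:4.
The maximum eccentricity is 5, realized for instance by the pair Uma–Cal via Uma – Bob – Mei – Fatima – Zara – Cal. So the diameter is 5.

5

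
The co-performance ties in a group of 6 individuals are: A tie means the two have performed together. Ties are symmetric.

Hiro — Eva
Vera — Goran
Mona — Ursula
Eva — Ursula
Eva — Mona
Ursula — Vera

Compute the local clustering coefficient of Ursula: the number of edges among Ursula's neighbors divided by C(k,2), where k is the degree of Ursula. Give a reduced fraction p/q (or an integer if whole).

Ursula's neighbors: Eva, Mona, and Vera (k = 3).
Possible neighbor pairs: C(3,2) = 3. Edges among them: Eva–Mona → e = 1.
Clustering(Ursula) = 1/3.

1/3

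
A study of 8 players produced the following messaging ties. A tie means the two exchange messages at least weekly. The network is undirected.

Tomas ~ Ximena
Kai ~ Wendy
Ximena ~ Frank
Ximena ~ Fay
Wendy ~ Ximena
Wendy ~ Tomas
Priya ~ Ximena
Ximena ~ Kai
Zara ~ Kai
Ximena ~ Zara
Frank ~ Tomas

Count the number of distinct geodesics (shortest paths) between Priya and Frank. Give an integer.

1

The shortest distance is 2, and the only length-2 path is Priya–Ximena–Frank. So there is exactly 1 shortest path.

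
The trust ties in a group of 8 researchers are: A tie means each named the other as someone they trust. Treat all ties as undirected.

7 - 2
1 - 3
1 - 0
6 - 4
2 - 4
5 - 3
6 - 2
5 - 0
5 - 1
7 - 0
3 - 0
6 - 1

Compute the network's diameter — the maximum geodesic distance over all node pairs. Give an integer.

Eccentricity of each node (its greatest distance to any other): 0:3, 1:2, 2:3, 3:3, 4:3, 5:3, 6:2, 7:2.
The maximum eccentricity is 3, realized for instance by the pair 4–5 via 4 – 6 – 1 – 5. So the diameter is 3.

3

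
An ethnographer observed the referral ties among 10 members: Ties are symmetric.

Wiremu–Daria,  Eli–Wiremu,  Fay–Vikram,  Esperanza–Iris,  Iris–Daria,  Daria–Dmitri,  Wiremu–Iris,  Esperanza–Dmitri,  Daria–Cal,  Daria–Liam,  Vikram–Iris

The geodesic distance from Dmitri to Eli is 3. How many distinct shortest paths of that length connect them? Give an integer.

1

The shortest distance is 3, and the only length-3 path is Dmitri–Daria–Wiremu–Eli. So there is exactly 1 shortest path.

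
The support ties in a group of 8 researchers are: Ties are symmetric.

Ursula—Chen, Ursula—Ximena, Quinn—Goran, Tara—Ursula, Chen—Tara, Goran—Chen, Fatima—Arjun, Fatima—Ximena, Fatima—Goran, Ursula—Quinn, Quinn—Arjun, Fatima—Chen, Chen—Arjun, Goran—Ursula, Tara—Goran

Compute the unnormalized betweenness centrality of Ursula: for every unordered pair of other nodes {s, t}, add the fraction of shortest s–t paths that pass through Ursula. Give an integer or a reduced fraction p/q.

23/6

Pairs whose geodesics pass through Ursula — Chen–Ximena: 1/2; Chen–Quinn: 1/3; Tara–Ximena: 1; Tara–Quinn: 1/2; Ximena–Goran: 1/2; Ximena–Quinn: 1.
All other pairs contribute 0.
Summing the contributions gives betweenness(Ursula) = 23/6.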